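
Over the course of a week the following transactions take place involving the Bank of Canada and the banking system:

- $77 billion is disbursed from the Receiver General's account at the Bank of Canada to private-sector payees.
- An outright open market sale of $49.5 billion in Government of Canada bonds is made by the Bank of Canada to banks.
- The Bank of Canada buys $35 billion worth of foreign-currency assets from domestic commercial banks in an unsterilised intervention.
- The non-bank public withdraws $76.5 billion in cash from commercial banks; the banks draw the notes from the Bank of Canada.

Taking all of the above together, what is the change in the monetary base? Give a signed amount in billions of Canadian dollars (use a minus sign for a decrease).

Bank of Canada balance sheet:
  Assets:      Securities −$49.5B, Foreign assets +$35B
  Liabilities: Bank reserves −$14B, Currency in circulation +$76.5B, Government deposits −$77B
Commercial banking system:
  Assets:      Reserves at CB −$14B, Securities +$49.5B, Foreign assets −$35B
  Liabilities: Checkable deposits +$0.5B
Monetary base = currency + reserves: +$76.5B + (−$14B) = +$62.5 billion.

+$62.5 billion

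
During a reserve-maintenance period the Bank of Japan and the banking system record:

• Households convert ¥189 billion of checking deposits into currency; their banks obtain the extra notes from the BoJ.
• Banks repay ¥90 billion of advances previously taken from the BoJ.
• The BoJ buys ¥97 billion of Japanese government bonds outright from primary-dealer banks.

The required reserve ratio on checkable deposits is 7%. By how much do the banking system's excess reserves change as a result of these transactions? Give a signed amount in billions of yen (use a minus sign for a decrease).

-¥168.77 billion

Currency withdrawal ¥189 billion: reserves −¥189B, deposits −¥189B.
Discount-window repayment ¥90 billion: reserves −¥90B, deposits 0.
OMO purchase (from banks) ¥97 billion: reserves +¥97B, deposits 0.
Totals: Δreserves = −¥182B, Δdeposits = −¥189B.
Δrequired reserves = 7% × −¥189B = −¥13.23B.
Δexcess reserves = Δreserves − Δrequired = −¥182B − (−¥13.23B) = -¥168.77 billion.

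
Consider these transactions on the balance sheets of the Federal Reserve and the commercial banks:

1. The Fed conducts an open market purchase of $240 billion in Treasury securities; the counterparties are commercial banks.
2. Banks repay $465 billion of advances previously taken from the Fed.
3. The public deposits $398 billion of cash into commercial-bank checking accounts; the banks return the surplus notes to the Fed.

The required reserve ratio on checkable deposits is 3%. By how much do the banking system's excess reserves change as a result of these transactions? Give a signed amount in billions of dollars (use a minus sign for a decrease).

OMO purchase (from banks) $240 billion: reserves +$240B, deposits 0.
Discount-window repayment $465 billion: reserves −$465B, deposits 0.
Currency deposit $398 billion: reserves +$398B, deposits +$398B.
Totals: Δreserves = +$173B, Δdeposits = +$398B.
Δrequired reserves = 3% × +$398B = +$11.94B.
Δexcess reserves = Δreserves − Δrequired = +$173B − (+$11.94B) = +$161.06 billion.

+$161.06 billion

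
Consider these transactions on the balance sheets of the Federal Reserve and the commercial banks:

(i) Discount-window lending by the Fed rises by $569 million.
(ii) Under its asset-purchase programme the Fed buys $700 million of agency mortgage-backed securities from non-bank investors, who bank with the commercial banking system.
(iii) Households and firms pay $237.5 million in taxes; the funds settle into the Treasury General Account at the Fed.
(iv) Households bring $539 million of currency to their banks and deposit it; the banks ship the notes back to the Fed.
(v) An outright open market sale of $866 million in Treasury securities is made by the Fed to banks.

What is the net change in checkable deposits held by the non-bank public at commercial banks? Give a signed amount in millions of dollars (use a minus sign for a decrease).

+$1001.5 million

Discount-window loan $569 million: the counterparty is a bank, so public deposits are unchanged → 0.
Asset purchase (from non-banks) $700 million: non-bank counterparties' bank balances rise → +$700M.
Government account inflow $237.5 million: non-bank counterparties' bank balances fall → −$237.5M.
Currency deposit $539 million: non-bank counterparties' bank balances rise → +$539M.
OMO sale (to banks) $866 million: the counterparty is a bank, so public deposits are unchanged → 0.
Net: 0 + 700 − 237.5 + 539 + 0 = +$1001.5 million.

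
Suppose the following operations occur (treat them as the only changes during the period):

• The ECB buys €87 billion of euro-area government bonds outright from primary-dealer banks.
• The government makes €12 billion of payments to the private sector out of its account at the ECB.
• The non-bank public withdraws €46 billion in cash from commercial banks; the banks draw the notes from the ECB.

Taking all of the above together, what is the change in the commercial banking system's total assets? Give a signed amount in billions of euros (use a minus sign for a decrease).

OMO purchase (from banks) €87 billion: just an asset swap on bank balance sheets → 0.
Government spending €12 billion: bank balance sheets expand → +€12B.
Currency withdrawal €46 billion: bank balance sheets shrink → −€46B.
Net: 0 + 12 − 46 = -€34 billion.

-€34 billion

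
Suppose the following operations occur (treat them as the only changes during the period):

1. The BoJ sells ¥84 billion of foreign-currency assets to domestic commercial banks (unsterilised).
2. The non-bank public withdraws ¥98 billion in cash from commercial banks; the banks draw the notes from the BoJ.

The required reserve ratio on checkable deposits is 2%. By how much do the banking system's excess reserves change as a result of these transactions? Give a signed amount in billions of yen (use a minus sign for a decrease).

-¥180.04 billion

FX sale ¥84 billion: reserves −¥84B, deposits 0.
Currency withdrawal ¥98 billion: reserves −¥98B, deposits −¥98B.
Totals: Δreserves = −¥182B, Δdeposits = −¥98B.
Δrequired reserves = 2% × −¥98B = −¥1.96B.
Δexcess reserves = Δreserves − Δrequired = −¥182B − (−¥1.96B) = -¥180.04 billion.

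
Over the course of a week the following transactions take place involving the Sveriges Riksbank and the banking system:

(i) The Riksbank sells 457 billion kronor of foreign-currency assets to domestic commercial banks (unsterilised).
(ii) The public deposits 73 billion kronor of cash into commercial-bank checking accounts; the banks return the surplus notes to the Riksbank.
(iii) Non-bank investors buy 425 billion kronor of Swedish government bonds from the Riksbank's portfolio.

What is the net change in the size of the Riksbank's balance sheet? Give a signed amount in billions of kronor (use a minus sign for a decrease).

Riksbank balance sheet:
  Assets:      Securities −425B, Foreign assets −457B
  Liabilities: Bank reserves −809B, Currency in circulation −73B
Commercial banking system:
  Assets:      Reserves at CB −809B, Foreign assets +457B
  Liabilities: Checkable deposits −352B
Change in total Riksbank assets = -882 billion.

-882 billion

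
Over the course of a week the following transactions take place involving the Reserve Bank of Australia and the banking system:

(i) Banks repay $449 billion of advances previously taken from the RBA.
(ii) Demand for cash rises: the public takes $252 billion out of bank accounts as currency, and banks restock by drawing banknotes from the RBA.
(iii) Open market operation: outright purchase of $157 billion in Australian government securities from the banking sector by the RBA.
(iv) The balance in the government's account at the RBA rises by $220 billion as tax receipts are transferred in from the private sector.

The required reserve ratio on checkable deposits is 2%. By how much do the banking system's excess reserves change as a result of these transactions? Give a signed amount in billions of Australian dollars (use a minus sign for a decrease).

Discount-window repayment $449 billion: reserves −$449B, deposits 0.
Currency withdrawal $252 billion: reserves −$252B, deposits −$252B.
OMO purchase (from banks) $157 billion: reserves +$157B, deposits 0.
Government account inflow $220 billion: reserves −$220B, deposits −$220B.
Totals: Δreserves = −$764B, Δdeposits = −$472B.
Δrequired reserves = 2% × −$472B = −$9.44B.
Δexcess reserves = Δreserves − Δrequired = −$764B − (−$9.44B) = -$754.56 billion.

-$754.56 billion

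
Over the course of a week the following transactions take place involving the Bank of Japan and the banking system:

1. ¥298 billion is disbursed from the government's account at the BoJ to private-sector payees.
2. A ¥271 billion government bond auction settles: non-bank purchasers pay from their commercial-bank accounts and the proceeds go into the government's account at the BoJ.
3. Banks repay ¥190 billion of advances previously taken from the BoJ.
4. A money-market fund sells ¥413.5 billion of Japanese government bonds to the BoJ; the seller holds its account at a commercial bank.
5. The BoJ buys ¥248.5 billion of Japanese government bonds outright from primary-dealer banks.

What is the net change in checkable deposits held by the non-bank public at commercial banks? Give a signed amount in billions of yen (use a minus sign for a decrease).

Government spending ¥298 billion: non-bank counterparties' bank balances rise → +¥298B.
Government account inflow ¥271 billion: non-bank counterparties' bank balances fall → −¥271B.
Discount-window repayment ¥190 billion: the counterparty is a bank, so public deposits are unchanged → 0.
Asset purchase (from non-banks) ¥413.5 billion: non-bank counterparties' bank balances rise → +¥413.5B.
OMO purchase (from banks) ¥248.5 billion: the counterparty is a bank, so public deposits are unchanged → 0.
Net: 298 − 271 + 0 + 413.5 + 0 = +¥440.5 billion.

+¥440.5 billion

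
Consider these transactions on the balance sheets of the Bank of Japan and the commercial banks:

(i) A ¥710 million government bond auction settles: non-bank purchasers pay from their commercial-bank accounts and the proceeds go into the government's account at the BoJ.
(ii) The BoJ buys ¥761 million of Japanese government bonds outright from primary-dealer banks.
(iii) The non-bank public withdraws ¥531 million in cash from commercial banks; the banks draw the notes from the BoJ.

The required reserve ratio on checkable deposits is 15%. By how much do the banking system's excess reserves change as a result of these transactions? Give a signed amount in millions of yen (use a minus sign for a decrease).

-¥293.85 million

Government account inflow ¥710 million: reserves −¥710M, deposits −¥710M.
OMO purchase (from banks) ¥761 million: reserves +¥761M, deposits 0.
Currency withdrawal ¥531 million: reserves −¥531M, deposits −¥531M.
Totals: Δreserves = −¥480M, Δdeposits = −¥1241M.
Δrequired reserves = 15% × −¥1241M = −¥186.15M.
Δexcess reserves = Δreserves − Δrequired = −¥480M − (−¥186.15M) = -¥293.85 million.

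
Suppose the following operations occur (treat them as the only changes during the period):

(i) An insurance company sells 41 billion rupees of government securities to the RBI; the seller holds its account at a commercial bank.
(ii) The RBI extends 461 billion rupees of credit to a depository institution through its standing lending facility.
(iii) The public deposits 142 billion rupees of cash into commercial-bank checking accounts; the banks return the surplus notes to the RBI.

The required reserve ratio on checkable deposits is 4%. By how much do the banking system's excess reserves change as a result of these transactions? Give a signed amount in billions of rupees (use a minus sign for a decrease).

Asset purchase (from non-banks) 41 billion rupees: reserves +41B, deposits +41B.
Discount-window loan 461 billion rupees: reserves +461B, deposits 0.
Currency deposit 142 billion rupees: reserves +142B, deposits +142B.
Totals: Δreserves = +644B, Δdeposits = +183B.
Δrequired reserves = 4% × +183B = +7.32B.
Δexcess reserves = Δreserves − Δrequired = +644B − (+7.32B) = +636.68 billion.

+636.68 billion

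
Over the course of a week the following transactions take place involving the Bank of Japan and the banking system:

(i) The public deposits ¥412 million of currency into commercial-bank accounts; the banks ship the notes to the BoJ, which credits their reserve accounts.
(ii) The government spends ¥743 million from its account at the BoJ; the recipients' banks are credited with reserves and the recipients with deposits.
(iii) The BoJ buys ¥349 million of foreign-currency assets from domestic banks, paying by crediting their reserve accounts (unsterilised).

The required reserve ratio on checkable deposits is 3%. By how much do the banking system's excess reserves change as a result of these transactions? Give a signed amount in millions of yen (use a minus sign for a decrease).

Currency deposit ¥412 million: reserves +¥412M, deposits +¥412M.
Government spending ¥743 million: reserves +¥743M, deposits +¥743M.
FX purchase ¥349 million: reserves +¥349M, deposits 0.
Totals: Δreserves = +¥1504M, Δdeposits = +¥1155M.
Δrequired reserves = 3% × +¥1155M = +¥34.65M.
Δexcess reserves = Δreserves − Δrequired = +¥1504M − (+¥34.65M) = +¥1469.35 million.

+¥1469.35 million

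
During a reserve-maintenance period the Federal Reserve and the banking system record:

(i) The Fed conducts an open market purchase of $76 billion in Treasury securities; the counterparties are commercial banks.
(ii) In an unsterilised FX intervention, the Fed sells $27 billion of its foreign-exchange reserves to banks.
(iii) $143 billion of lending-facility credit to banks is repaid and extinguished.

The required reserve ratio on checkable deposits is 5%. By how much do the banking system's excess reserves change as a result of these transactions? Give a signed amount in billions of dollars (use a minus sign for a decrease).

OMO purchase (from banks) $76 billion: reserves +$76B, deposits 0.
FX sale $27 billion: reserves −$27B, deposits 0.
Discount-window repayment $143 billion: reserves −$143B, deposits 0.
Totals: Δreserves = −$94B, Δdeposits = 0.
Δrequired reserves = 5% × 0 = 0.
Δexcess reserves = Δreserves − Δrequired = −$94B − (0) = -$94 billion.

-$94 billion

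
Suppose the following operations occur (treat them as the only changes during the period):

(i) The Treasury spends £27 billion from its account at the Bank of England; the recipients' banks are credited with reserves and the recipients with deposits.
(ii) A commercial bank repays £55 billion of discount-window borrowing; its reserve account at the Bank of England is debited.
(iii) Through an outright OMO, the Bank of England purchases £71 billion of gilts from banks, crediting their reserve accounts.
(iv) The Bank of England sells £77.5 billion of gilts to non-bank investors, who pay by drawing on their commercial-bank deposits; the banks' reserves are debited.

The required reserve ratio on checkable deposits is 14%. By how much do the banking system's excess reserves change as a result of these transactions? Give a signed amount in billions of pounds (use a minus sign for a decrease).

Government spending £27 billion: reserves +£27B, deposits +£27B.
Discount-window repayment £55 billion: reserves −£55B, deposits 0.
OMO purchase (from banks) £71 billion: reserves +£71B, deposits 0.
Asset sale (to non-banks) £77.5 billion: reserves −£77.5B, deposits −£77.5B.
Totals: Δreserves = −£34.5B, Δdeposits = −£50.5B.
Δrequired reserves = 14% × −£50.5B = −£7.07B.
Δexcess reserves = Δreserves − Δrequired = −£34.5B − (−£7.07B) = -£27.43 billion.

-£27.43 billion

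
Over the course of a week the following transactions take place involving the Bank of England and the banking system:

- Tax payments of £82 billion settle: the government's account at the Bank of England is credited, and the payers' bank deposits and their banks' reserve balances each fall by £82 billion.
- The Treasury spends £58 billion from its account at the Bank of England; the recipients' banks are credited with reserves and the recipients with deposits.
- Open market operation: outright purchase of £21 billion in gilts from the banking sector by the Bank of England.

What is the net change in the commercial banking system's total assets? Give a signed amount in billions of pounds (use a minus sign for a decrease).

-£24 billion

Government account inflow £82 billion: bank balance sheets shrink → −£82B.
Government spending £58 billion: bank balance sheets expand → +£58B.
OMO purchase (from banks) £21 billion: just an asset swap on bank balance sheets → 0.
Net: −82 + 58 + 0 = -£24 billion.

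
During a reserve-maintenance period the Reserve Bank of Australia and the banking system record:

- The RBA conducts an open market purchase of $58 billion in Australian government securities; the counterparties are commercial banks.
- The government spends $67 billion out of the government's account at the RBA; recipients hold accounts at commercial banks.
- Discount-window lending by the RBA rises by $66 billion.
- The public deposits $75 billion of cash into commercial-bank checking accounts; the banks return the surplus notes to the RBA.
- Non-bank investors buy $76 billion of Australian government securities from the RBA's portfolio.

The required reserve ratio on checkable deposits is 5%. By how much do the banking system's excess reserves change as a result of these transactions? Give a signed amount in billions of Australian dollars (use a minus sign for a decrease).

+$186.7 billion

OMO purchase (from banks) $58 billion: reserves +$58B, deposits 0.
Government spending $67 billion: reserves +$67B, deposits +$67B.
Discount-window loan $66 billion: reserves +$66B, deposits 0.
Currency deposit $75 billion: reserves +$75B, deposits +$75B.
Asset sale (to non-banks) $76 billion: reserves −$76B, deposits −$76B.
Totals: Δreserves = +$190B, Δdeposits = +$66B.
Δrequired reserves = 5% × +$66B = +$3.3B.
Δexcess reserves = Δreserves − Δrequired = +$190B − (+$3.3B) = +$186.7 billion.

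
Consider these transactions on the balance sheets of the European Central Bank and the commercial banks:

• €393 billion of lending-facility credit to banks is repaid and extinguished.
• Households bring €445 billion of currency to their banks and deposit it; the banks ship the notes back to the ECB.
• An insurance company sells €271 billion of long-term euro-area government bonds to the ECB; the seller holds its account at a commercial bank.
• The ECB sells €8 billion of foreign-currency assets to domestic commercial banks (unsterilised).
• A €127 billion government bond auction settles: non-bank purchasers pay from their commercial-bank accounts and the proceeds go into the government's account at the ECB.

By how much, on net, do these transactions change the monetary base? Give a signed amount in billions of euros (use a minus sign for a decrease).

ECB balance sheet:
  Assets:      Securities +€271B, Loans to banks −€393B, Foreign assets −€8B
  Liabilities: Bank reserves +€188B, Currency in circulation −€445B, Government deposits +€127B
Commercial banking system:
  Assets:      Reserves at CB +€188B, Foreign assets +€8B
  Liabilities: Checkable deposits +€589B, Borrowings from CB −€393B
Monetary base = currency + reserves: −€445B + (+€188B) = -€257 billion.

-€257 billion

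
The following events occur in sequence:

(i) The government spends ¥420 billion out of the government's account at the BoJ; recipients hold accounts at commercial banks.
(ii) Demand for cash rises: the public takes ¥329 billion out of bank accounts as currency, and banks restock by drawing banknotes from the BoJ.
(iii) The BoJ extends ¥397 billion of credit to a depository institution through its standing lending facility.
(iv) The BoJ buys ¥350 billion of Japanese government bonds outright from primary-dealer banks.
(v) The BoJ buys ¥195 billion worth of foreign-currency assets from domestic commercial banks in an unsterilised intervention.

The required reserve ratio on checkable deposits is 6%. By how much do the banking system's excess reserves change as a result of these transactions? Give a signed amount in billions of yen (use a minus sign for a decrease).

+¥1027.54 billion

Government spending ¥420 billion: reserves +¥420B, deposits +¥420B.
Currency withdrawal ¥329 billion: reserves −¥329B, deposits −¥329B.
Discount-window loan ¥397 billion: reserves +¥397B, deposits 0.
OMO purchase (from banks) ¥350 billion: reserves +¥350B, deposits 0.
FX purchase ¥195 billion: reserves +¥195B, deposits 0.
Totals: Δreserves = +¥1033B, Δdeposits = +¥91B.
Δrequired reserves = 6% × +¥91B = +¥5.46B.
Δexcess reserves = Δreserves − Δrequired = +¥1033B − (+¥5.46B) = +¥1027.54 billion.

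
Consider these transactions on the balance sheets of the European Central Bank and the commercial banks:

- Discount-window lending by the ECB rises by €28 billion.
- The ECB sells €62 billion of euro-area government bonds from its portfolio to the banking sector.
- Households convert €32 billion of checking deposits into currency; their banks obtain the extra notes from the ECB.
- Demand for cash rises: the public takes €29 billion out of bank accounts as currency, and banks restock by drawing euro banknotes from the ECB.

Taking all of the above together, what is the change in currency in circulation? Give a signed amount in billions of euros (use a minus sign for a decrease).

+€61 billion

Discount-window loan €28 billion: no currency enters or leaves circulation → 0.
OMO sale (to banks) €62 billion: no currency enters or leaves circulation → 0.
Currency withdrawal €32 billion: notes leave the central bank → +€32B.
Currency withdrawal €29 billion: notes leave the central bank → +€29B.
Net: 0 + 0 + 32 + 29 = +€61 billion.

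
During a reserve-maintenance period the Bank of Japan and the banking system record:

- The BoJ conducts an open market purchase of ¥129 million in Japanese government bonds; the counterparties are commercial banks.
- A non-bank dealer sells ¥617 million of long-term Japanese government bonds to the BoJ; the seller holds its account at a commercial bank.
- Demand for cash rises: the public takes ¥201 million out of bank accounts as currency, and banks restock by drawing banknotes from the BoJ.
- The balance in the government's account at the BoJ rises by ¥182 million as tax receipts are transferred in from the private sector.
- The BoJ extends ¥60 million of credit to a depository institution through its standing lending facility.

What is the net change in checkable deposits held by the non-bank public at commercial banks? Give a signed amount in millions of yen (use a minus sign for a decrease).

+¥234 million

BoJ balance sheet:
  Assets:      Securities +¥746M, Loans to banks +¥60M
  Liabilities: Bank reserves +¥423M, Currency in circulation +¥201M, Government deposits +¥182M
Commercial banking system:
  Assets:      Reserves at CB +¥423M, Securities −¥129M
  Liabilities: Checkable deposits +¥234M, Borrowings from CB +¥60M
So the change in checkable deposits held by the non-bank public at commercial banks is +¥234 million.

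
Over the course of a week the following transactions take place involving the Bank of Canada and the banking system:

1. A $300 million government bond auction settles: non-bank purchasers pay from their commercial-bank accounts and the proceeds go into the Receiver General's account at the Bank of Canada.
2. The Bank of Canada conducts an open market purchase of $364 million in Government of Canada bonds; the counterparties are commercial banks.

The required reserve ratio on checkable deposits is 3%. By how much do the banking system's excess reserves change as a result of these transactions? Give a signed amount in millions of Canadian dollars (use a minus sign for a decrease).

+$73 million

Government account inflow $300 million: reserves −$300M, deposits −$300M.
OMO purchase (from banks) $364 million: reserves +$364M, deposits 0.
Totals: Δreserves = +$64M, Δdeposits = −$300M.
Δrequired reserves = 3% × −$300M = −$9M.
Δexcess reserves = Δreserves − Δrequired = +$64M − (−$9M) = +$73 million.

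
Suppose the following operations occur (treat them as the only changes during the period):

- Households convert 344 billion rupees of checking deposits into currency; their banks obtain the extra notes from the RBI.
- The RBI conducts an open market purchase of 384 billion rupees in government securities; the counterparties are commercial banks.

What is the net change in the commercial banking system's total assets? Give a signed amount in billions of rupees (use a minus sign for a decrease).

RBI balance sheet:
  Assets:      Securities +384B
  Liabilities: Bank reserves +40B, Currency in circulation +344B
Commercial banking system:
  Assets:      Reserves at CB +40B, Securities −384B
  Liabilities: Checkable deposits −344B
Change in total bank assets = -344 billion.

-344 billion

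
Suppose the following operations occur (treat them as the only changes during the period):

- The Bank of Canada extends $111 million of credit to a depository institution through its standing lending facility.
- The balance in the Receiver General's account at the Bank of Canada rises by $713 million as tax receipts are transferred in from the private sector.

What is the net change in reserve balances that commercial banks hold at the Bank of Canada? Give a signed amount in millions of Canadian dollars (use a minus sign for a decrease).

Bank of Canada balance sheet:
  Assets:      Loans to banks +$111M
  Liabilities: Bank reserves −$602M, Government deposits +$713M
So the change in reserve balances that commercial banks hold at the Bank of Canada is -$602 million.

-$602 million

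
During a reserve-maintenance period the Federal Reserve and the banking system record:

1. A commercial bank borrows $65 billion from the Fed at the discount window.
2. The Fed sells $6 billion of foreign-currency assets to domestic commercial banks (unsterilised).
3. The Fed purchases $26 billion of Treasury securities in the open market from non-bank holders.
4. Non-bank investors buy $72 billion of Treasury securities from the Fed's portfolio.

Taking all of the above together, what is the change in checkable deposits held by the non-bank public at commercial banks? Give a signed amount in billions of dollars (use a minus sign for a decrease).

-$46 billion

Fed balance sheet:
  Assets:      Securities −$46B, Loans to banks +$65B, Foreign assets −$6B
  Liabilities: Bank reserves +$13B
Commercial banking system:
  Assets:      Reserves at CB +$13B, Foreign assets +$6B
  Liabilities: Checkable deposits −$46B, Borrowings from CB +$65B
So the change in checkable deposits held by the non-bank public at commercial banks is -$46 billion.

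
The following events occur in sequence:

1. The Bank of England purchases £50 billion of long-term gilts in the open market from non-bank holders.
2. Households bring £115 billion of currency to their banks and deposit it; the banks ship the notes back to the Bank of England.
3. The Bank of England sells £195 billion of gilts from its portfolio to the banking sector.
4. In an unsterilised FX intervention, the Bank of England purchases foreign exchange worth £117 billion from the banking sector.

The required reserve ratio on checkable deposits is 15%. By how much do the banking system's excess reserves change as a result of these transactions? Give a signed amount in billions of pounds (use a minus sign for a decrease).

+£62.25 billion

Asset purchase (from non-banks) £50 billion: reserves +£50B, deposits +£50B.
Currency deposit £115 billion: reserves +£115B, deposits +£115B.
OMO sale (to banks) £195 billion: reserves −£195B, deposits 0.
FX purchase £117 billion: reserves +£117B, deposits 0.
Totals: Δreserves = +£87B, Δdeposits = +£165B.
Δrequired reserves = 15% × +£165B = +£24.75B.
Δexcess reserves = Δreserves − Δrequired = +£87B − (+£24.75B) = +£62.25 billion.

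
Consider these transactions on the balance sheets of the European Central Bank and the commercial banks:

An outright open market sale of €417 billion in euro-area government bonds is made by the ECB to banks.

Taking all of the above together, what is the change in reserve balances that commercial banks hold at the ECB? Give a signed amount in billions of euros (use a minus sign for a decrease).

ECB balance sheet:
  Assets:      Securities −€417B
  Liabilities: Bank reserves −€417B
Commercial banking system:
  Assets:      Reserves at CB −€417B, Securities +€417B
  Liabilities: no change
So the change in reserve balances that commercial banks hold at the ECB is -€417 billion.

-€417 billion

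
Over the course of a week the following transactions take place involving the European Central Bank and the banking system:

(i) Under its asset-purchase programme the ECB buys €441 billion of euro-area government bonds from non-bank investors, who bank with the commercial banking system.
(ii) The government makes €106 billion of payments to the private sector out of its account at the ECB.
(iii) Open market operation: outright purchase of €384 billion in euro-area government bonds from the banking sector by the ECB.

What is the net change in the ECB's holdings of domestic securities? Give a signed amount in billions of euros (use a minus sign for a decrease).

Asset purchase (from non-banks) €441 billion: securities added to the ECB's portfolio → +€441B.
Government spending €106 billion: the ECB's securities portfolio is untouched → 0.
OMO purchase (from banks) €384 billion: securities added to the ECB's portfolio → +€384B.
Net: 441 + 0 + 384 = +€825 billion.

+€825 billion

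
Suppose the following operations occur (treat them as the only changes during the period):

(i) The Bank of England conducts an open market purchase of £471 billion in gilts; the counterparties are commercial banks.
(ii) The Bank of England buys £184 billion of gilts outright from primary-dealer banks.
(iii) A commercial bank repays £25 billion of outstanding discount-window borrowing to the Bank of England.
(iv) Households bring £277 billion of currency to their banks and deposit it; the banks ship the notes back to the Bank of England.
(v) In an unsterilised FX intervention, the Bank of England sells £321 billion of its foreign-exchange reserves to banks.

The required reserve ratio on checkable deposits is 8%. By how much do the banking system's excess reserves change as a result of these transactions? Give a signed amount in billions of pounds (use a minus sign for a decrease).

+£563.84 billion

OMO purchase (from banks) £471 billion: reserves +£471B, deposits 0.
OMO purchase (from banks) £184 billion: reserves +£184B, deposits 0.
Discount-window repayment £25 billion: reserves −£25B, deposits 0.
Currency deposit £277 billion: reserves +£277B, deposits +£277B.
FX sale £321 billion: reserves −£321B, deposits 0.
Totals: Δreserves = +£586B, Δdeposits = +£277B.
Δrequired reserves = 8% × +£277B = +£22.16B.
Δexcess reserves = Δreserves − Δrequired = +£586B − (+£22.16B) = +£563.84 billion.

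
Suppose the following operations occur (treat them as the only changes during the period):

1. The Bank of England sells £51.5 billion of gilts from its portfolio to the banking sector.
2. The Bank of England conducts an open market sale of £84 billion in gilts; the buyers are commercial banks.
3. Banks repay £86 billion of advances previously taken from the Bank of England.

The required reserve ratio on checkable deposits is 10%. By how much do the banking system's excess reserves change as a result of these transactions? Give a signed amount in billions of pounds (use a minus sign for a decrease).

OMO sale (to banks) £51.5 billion: reserves −£51.5B, deposits 0.
OMO sale (to banks) £84 billion: reserves −£84B, deposits 0.
Discount-window repayment £86 billion: reserves −£86B, deposits 0.
Totals: Δreserves = −£221.5B, Δdeposits = 0.
Δrequired reserves = 10% × 0 = 0.
Δexcess reserves = Δreserves − Δrequired = −£221.5B − (0) = -£221.5 billion.

-£221.5 billion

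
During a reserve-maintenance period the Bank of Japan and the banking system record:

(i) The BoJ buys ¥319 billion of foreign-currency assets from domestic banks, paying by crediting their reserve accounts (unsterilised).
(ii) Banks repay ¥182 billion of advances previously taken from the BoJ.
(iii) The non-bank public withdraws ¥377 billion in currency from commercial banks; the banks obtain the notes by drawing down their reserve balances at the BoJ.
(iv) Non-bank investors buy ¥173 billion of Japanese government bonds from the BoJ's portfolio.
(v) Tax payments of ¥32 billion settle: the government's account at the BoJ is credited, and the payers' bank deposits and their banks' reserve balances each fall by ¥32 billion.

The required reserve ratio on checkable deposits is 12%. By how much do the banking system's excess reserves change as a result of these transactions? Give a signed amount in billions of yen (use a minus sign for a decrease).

FX purchase ¥319 billion: reserves +¥319B, deposits 0.
Discount-window repayment ¥182 billion: reserves −¥182B, deposits 0.
Currency withdrawal ¥377 billion: reserves −¥377B, deposits −¥377B.
Asset sale (to non-banks) ¥173 billion: reserves −¥173B, deposits −¥173B.
Government account inflow ¥32 billion: reserves −¥32B, deposits −¥32B.
Totals: Δreserves = −¥445B, Δdeposits = −¥582B.
Δrequired reserves = 12% × −¥582B = −¥69.84B.
Δexcess reserves = Δreserves − Δrequired = −¥445B − (−¥69.84B) = -¥375.16 billion.

-¥375.16 billion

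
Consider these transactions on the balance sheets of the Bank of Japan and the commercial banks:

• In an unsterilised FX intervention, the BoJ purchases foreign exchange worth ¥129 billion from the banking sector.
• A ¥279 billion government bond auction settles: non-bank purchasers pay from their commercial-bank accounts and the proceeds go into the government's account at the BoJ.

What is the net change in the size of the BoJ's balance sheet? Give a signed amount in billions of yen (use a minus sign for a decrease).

FX purchase ¥129 billion: a BoJ asset is acquired → +¥129B.
Government account inflow ¥279 billion: only the composition of liabilities changes → 0.
Net: 129 + 0 = +¥129 billion.

+¥129 billion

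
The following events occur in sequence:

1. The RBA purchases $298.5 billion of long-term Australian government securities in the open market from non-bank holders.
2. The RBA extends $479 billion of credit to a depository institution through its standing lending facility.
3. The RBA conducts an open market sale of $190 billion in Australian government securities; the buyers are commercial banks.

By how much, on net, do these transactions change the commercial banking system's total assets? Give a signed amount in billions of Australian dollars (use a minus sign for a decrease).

Asset purchase (from non-banks) $298.5 billion: bank balance sheets expand → +$298.5B.
Discount-window loan $479 billion: bank balance sheets expand → +$479B.
OMO sale (to banks) $190 billion: just an asset swap on bank balance sheets → 0.
Net: 298.5 + 479 + 0 = +$777.5 billion.

+$777.5 billion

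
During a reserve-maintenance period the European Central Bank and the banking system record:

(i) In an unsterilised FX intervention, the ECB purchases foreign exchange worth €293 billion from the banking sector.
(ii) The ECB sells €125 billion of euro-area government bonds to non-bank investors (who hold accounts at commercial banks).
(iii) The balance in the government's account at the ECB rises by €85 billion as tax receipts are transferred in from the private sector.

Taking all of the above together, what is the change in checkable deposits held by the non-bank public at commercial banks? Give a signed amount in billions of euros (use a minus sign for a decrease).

ECB balance sheet:
  Assets:      Securities −€125B, Foreign assets +€293B
  Liabilities: Bank reserves +€83B, Government deposits +€85B
Commercial banking system:
  Assets:      Reserves at CB +€83B, Foreign assets −€293B
  Liabilities: Checkable deposits −€210B
So the change in checkable deposits held by the non-bank public at commercial banks is -€210 billion.

-€210 billion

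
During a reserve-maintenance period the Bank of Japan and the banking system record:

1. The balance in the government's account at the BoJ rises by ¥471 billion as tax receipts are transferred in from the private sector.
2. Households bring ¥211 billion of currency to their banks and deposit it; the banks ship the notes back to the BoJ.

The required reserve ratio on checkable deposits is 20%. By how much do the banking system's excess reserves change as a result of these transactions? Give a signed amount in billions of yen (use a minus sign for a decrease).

Government account inflow ¥471 billion: reserves −¥471B, deposits −¥471B.
Currency deposit ¥211 billion: reserves +¥211B, deposits +¥211B.
Totals: Δreserves = −¥260B, Δdeposits = −¥260B.
Δrequired reserves = 20% × −¥260B = −¥52B.
Δexcess reserves = Δreserves − Δrequired = −¥260B − (−¥52B) = -¥208 billion.

-¥208 billion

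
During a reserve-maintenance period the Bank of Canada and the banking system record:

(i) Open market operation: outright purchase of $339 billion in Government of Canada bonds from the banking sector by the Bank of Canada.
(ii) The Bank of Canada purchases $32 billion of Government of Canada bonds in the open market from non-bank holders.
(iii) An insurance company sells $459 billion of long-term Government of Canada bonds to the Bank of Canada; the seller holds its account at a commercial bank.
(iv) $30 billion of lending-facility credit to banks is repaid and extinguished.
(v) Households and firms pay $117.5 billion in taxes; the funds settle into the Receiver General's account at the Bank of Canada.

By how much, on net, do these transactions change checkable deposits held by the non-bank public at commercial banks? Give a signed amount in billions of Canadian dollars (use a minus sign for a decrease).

+$373.5 billion

Bank of Canada balance sheet:
  Assets:      Securities +$830B, Loans to banks −$30B
  Liabilities: Bank reserves +$682.5B, Government deposits +$117.5B
Commercial banking system:
  Assets:      Reserves at CB +$682.5B, Securities −$339B
  Liabilities: Checkable deposits +$373.5B, Borrowings from CB −$30B
So the change in checkable deposits held by the non-bank public at commercial banks is +$373.5 billion.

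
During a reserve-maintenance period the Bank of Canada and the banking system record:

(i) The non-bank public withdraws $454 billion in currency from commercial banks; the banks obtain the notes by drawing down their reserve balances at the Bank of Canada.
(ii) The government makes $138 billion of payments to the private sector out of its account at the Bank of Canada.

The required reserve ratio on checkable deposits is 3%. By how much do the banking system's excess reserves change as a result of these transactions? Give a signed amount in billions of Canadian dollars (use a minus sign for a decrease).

Currency withdrawal $454 billion: reserves −$454B, deposits −$454B.
Government spending $138 billion: reserves +$138B, deposits +$138B.
Totals: Δreserves = −$316B, Δdeposits = −$316B.
Δrequired reserves = 3% × −$316B = −$9.48B.
Δexcess reserves = Δreserves − Δrequired = −$316B − (−$9.48B) = -$306.52 billion.

-$306.52 billion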